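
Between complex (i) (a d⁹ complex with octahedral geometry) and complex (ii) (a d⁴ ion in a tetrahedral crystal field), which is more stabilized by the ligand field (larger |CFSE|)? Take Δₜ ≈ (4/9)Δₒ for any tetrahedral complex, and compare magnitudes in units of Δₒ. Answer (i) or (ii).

(i)

(i): t₂g⁶ eg³, CFSE = -0.6Δₒ.
(ii): Tetrahedral fields are weak (Δₜ ≈ 4/9 Δₒ), so electrons fill high-spin; e² t₂², CFSE = -0.4Δₜ ≈ -0.18Δₒ.
So (i) has the larger |CFSE|.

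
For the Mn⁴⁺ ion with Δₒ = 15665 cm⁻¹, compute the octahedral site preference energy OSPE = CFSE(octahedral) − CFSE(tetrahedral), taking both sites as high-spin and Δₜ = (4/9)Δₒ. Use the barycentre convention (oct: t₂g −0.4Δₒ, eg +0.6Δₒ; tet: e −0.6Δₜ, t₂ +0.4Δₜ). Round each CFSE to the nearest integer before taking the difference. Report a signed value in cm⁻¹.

Mn⁴⁺: group 7, so d-count = 7 − 4 = 3.
Octahedral (high-spin): t₂g³ eg⁰, CFSE = 3(−0.4) + 0(+0.6) = -1.2Δₒ = -1.2 × 15665 = -18798 cm⁻¹.
Tetrahedral e² t₂¹ gives -0.8Δₜ = -0.8 × (4/9) × 15665 = -5570 cm⁻¹.
Subtracting, OSPE = -18798 − (-5570) = -13228 cm⁻¹.

-13228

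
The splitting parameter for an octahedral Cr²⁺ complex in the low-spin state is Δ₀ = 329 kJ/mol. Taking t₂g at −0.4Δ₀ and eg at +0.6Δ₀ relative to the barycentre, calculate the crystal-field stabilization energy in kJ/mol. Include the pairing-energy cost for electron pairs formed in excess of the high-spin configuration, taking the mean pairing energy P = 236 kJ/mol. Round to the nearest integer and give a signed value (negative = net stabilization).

Group 6 minus oxidation state +2 gives a d⁴ configuration for Cr²⁺.
Configuration: t₂g⁴ eg⁰.
Orbital CFSE = 4(-0.4) + 0(0.6) = -1.6Δ₀ = -1.6 × 329 = -526 kJ/mol.
Relative to high-spin t₂g³ eg¹ (0 paired), the low-spin configuration has 1 additional pair, contributing +1 × 236 = +236 kJ/mol.
Net CFSE = -526 + 236 = -290 kJ/mol.

-290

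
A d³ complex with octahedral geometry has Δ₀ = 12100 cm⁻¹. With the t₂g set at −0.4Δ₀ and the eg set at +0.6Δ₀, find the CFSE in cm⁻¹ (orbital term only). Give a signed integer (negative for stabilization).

For octahedral d³ the high- and low-spin configurations coincide.
Electron filling gives t₂g³ eg⁰.
Orbital CFSE = 3(-0.4) + 0(0.6) = -1.2Δ₀ = -1.2 × 12100 = -14520 cm⁻¹.

-14520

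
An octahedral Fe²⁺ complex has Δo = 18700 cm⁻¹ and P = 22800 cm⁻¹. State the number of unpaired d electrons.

4

Group 8 minus oxidation state +2 gives a d⁶ configuration for Fe²⁺.
Here Δo < P (18700 < 22800), so the high-spin state is favoured.
Filling d⁶ accordingly: t₂g⁴ eg².
Unpaired electrons: 4.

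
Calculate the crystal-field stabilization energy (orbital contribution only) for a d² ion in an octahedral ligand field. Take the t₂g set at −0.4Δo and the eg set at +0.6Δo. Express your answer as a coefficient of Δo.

Configuration: t₂g² eg⁰.
CFSE = 2(-0.4Δo) + 0(0.6Δo) = -0.8Δo + 0.0Δo = -0.8Δo.

-0.8 Δo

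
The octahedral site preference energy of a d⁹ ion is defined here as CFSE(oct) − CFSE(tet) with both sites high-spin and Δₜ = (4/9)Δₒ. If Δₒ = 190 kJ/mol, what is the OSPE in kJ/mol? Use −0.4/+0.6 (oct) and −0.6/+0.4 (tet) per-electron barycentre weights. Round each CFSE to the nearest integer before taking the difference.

Octahedral (high-spin): t₂g⁶ eg³, CFSE = 6(−0.4) + 3(+0.6) = -0.6Δₒ = -0.6 × 190 = -114 kJ/mol.
Tetrahedral e⁴ t₂⁵ gives -0.4Δₜ = -0.4 × (4/9) × 190 = -34 kJ/mol.
OSPE = CFSE(oct) − CFSE(tet) = -114 − (-34) = -80 kJ/mol.

-80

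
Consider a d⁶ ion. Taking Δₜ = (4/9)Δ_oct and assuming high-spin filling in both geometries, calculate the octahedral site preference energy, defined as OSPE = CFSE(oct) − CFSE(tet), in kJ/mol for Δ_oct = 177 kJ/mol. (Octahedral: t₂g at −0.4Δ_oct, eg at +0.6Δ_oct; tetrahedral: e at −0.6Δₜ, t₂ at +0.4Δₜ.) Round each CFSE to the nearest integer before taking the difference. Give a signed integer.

-24

In an octahedral site d⁶ (HS) is t2g^4 e_g^2, giving CFSE(oct) = -0.4Δ_oct = -71 kJ/mol.
Tetrahedral: e^3 t2^3, CFSE = 3(−0.6) + 3(+0.4) = -0.6Δₜ = -0.6 × (4/9) × 177 = -47 kJ/mol.
OSPE = -71 − (-47) = -24 kJ/mol.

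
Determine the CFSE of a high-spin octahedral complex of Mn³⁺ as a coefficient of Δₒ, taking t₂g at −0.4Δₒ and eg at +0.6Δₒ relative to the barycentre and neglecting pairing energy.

-0.6 Δₒ

Mn is in group 7, so Mn³⁺ is d⁴ (7 − 3 = 4).
Configuration: t₂g³ eg¹.
CFSE = 3(-0.4Δₒ) + 1(0.6Δₒ) = -1.2Δₒ + 0.6Δₒ = -0.6Δₒ.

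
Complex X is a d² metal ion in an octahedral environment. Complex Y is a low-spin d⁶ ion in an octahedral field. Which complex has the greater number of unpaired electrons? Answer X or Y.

X

X: For octahedral d² the high- and low-spin configurations coincide; t₂g² eg⁰ → 2 unpaired.
Y: t₂g⁶ eg⁰ → 0 unpaired.
So X has more unpaired electrons.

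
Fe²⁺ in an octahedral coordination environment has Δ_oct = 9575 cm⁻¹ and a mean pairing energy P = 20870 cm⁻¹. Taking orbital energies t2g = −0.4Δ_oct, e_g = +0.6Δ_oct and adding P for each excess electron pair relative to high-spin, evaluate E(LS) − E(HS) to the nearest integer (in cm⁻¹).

22590

Fe is in group 8, so Fe²⁺ is d⁶ (8 − 2 = 6).
High-spin: t2g^4 e_g^2, CFSE = -0.4Δ_oct = -3830 cm⁻¹.
Low-spin t2g^6 e_g^0 gives -2.4Δ_oct = -22980 cm⁻¹, but forming 2 extra pairs costs 2P = 41740 cm⁻¹, so E(LS) = -22980 + 41740 = 18760 cm⁻¹.
Thus E(LS) − E(HS) = 22590 cm⁻¹.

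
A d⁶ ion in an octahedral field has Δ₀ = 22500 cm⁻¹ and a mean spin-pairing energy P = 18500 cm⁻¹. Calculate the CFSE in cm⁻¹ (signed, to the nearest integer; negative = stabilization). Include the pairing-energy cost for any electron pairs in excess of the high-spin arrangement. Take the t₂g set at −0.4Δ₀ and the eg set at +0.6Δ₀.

Δ₀ > P, so pairing is preferred: the ground state is low-spin.
That gives t₂g⁶ eg⁰.
Orbital CFSE = -2.4Δ₀ = -2.4 × 22500 = -54000 cm⁻¹.
Excess pairs vs high-spin: 3 − 1 = 2; pairing cost = +37000 cm⁻¹.
Net CFSE = -54000 + 37000 = -17000 cm⁻¹.

-17000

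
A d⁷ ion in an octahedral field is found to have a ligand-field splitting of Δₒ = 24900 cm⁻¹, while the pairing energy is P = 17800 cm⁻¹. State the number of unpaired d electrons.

Δₒ > P, so pairing is preferred: the ground state is low-spin.
Filling d⁷ accordingly: t2g^6 e_g^1.
Unpaired electrons: 1.

1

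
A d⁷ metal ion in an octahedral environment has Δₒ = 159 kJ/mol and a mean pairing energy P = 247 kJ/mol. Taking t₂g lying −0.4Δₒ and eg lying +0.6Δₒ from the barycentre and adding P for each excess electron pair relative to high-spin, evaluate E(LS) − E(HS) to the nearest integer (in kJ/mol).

High-spin d⁷ fills as t₂g⁵ eg² with CFSE 5(−0.4) + 2(+0.6) = -0.8Δₒ = -127 kJ/mol.
For low-spin the configuration is t₂g⁶ eg¹: orbital energy -1.8 × 159 = -286 kJ/mol, and 1 additional pair relative to high-spin adds 247 kJ/mol, giving -39 kJ/mol.
E(LS) − E(HS) = -39 − (-127) = 88 kJ/mol.

88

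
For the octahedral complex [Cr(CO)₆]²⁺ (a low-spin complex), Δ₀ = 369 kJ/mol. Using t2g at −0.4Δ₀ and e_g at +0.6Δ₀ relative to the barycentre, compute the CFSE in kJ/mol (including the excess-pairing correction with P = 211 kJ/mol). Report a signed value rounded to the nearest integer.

CO is neutral, so the +2 overall charge sits on Cr: oxidation state +2.
Group 6 minus oxidation state +2 gives a d⁴ configuration for Cr²⁺.
Configuration: t2g^4 e_g^0.
CFSE(orbital) = 4×(-0.4Δ₀) + 0×(0.6Δ₀) = -1.6Δ₀; with Δ₀ = 369 kJ/mol that is -590 kJ/mol.
High-spin d⁴ would be t2g^3 e_g^1 with 0 pairs; low-spin has 1, so 1 excess pair costs +1P = +211 kJ/mol.
Overall CFSE = -590 + 211 = -379 kJ/mol.

-379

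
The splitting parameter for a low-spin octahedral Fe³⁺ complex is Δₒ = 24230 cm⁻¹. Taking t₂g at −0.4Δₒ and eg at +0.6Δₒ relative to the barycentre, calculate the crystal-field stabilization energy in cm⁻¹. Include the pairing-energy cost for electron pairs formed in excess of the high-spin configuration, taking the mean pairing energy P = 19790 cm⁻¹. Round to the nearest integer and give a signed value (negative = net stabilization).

Fe is in group 8, so Fe³⁺ is d⁵ (8 − 3 = 5).
The d⁵ electrons fill as t₂g⁵ eg⁰.
The orbital stabilization is -2.0Δₒ = -2.0 × 24230 = -48460 cm⁻¹.
Relative to high-spin t₂g³ eg² (0 paired), the low-spin configuration has 2 additional pairs, contributing +2 × 19790 = +39580 cm⁻¹.
Net CFSE = -48460 + 39580 = -8880 cm⁻¹.

-8880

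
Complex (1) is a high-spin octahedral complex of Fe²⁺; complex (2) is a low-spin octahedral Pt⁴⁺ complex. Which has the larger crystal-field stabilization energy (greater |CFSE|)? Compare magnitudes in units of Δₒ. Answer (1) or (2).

(1): Fe is in group 8, so Fe²⁺ is d⁶ (8 − 2 = 6); t₂g⁴ eg², CFSE = -0.4Δₒ.
(2): Pt sits in group 10; removing 4 electrons leaves Pt⁴⁺ with 10 − 4 = 6 d electrons; t₂g⁶ eg⁰, CFSE = -2.4Δₒ.
So (2) has the larger |CFSE|.

(2)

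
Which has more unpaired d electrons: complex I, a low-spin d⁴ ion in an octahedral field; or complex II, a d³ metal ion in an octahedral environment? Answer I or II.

I: t2g^4 e_g^0 → 2 unpaired.
II: t₂g³ eg⁰ → 3 unpaired.
So II has more unpaired electrons.

II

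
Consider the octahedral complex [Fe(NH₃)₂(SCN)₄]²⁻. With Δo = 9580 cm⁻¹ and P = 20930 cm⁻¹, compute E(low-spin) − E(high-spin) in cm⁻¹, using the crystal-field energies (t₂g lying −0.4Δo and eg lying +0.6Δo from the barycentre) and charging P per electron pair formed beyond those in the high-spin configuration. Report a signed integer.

22700

Ligand charges: 2×(+0) from NH₃ and 4×(-1) from SCN⁻ sum to -4; with overall charge -2, Fe is +2.
Fe²⁺: group 8, so d-count = 8 − 2 = 6.
In the high-spin limit (t₂g⁴ eg²) the orbital term is -0.4Δo = -3832 cm⁻¹, with no excess pairing.
Low-spin t₂g⁶ eg⁰ gives -2.4Δo = -22992 cm⁻¹, but forming 2 extra pairs costs 2P = 41860 cm⁻¹, so E(LS) = -22992 + 41860 = 18868 cm⁻¹.
The difference is 18868 − (-3832) = 22700 cm⁻¹, so high-spin lies lower.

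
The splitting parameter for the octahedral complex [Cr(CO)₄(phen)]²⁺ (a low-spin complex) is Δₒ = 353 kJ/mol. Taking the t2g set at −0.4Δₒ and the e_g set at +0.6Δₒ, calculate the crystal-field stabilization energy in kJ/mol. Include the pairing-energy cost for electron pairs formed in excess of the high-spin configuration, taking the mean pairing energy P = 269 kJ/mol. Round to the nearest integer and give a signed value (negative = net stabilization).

Ligand charges: 4×(+0) from CO and 1×(+0) from phen sum to +0; with overall charge +2, Cr is +2.
Cr is in group 6, so Cr²⁺ is d⁴ (6 − 2 = 4).
Electron filling gives t2g^4 e_g^0.
The orbital stabilization is -1.6Δₒ = -1.6 × 353 = -565 kJ/mol.
High-spin d⁴ would be t2g^3 e_g^1 with 0 pairs; low-spin has 1, so 1 excess pair costs +1P = +269 kJ/mol.
Net CFSE = -565 + 269 = -296 kJ/mol.

-296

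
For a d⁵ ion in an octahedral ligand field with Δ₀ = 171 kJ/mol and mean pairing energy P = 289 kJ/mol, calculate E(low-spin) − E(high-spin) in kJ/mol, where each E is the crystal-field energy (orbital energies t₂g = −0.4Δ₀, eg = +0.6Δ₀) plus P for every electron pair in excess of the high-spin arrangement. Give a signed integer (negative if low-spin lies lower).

236

High-spin d⁵ fills as t₂g³ eg² with CFSE 3(−0.4) + 2(+0.6) = 0.0Δ₀ = 0 kJ/mol.
Low-spin t₂g⁵ eg⁰ gives -2.0Δ₀ = -342 kJ/mol, but forming 2 extra pairs costs 2P = 578 kJ/mol, so E(LS) = -342 + 578 = 236 kJ/mol.
The difference is 236 − (0) = 236 kJ/mol, so high-spin lies lower.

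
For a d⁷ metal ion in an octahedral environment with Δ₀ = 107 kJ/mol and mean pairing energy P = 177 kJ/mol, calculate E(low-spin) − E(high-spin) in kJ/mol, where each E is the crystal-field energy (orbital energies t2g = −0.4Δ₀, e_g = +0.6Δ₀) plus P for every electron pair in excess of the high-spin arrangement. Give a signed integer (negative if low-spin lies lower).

In the high-spin limit (t2g^5 e_g^2) the orbital term is -0.8Δ₀ = -86 kJ/mol, with no excess pairing.
Low-spin: t2g^6 e_g^1, orbital CFSE = -1.8Δ₀ = -193 kJ/mol; plus 1 excess pair × P = +177 kJ/mol; total -16 kJ/mol.
E(LS) − E(HS) = -16 − (-86) = 70 kJ/mol.

70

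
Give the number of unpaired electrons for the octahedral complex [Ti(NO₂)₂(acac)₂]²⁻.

2

Ligand charges: 2×(-1) from NO₂⁻ and 2×(-1) from acac⁻ sum to -4; with overall charge -2, Ti is +2.
Ti sits in group 4; removing 2 electrons leaves Ti²⁺ with 4 − 2 = 2 d electrons.
Configuration: t2g^2 e_g^0, giving 2 unpaired electrons.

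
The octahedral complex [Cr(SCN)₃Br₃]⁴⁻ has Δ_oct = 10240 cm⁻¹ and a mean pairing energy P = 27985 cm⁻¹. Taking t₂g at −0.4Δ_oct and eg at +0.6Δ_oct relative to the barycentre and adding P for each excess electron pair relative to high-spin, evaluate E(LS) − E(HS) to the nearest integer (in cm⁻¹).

17745

Ligand charges: 3×(-1) from SCN⁻ and 3×(-1) from Br⁻ sum to -6; with overall charge -4, Cr is +2.
Group 6 minus oxidation state +2 gives a d⁴ configuration for Cr²⁺.
High-spin d⁴ fills as t₂g³ eg¹ with CFSE 3(−0.4) + 1(+0.6) = -0.6Δ_oct = -6144 cm⁻¹.
Low-spin: t₂g⁴ eg⁰, orbital CFSE = -1.6Δ_oct = -16384 cm⁻¹; plus 1 excess pair × P = +27985 cm⁻¹; total 11601 cm⁻¹.
The difference is 11601 − (-6144) = 17745 cm⁻¹, so high-spin lies lower.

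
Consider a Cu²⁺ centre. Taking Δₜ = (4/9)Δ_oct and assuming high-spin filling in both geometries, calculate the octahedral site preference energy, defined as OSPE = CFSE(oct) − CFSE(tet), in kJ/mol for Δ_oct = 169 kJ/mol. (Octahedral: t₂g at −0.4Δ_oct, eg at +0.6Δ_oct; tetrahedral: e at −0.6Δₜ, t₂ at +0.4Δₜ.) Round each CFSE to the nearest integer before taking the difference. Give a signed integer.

-71

Cu²⁺: group 11, so d-count = 11 − 2 = 9.
Octahedral high-spin t₂g⁶ eg³: CFSE = -0.6 × 169 = -101 kJ/mol.
Tetrahedral e⁴ t₂⁵ gives -0.4Δₜ = -0.4 × (4/9) × 169 = -30 kJ/mol.
OSPE = CFSE(oct) − CFSE(tet) = -101 − (-30) = -71 kJ/mol.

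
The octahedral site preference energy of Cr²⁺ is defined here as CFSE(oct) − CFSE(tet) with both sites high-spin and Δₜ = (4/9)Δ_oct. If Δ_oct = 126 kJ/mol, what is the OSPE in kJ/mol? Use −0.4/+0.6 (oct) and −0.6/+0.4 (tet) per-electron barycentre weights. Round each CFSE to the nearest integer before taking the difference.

-54

Cr²⁺: group 6, so d-count = 6 − 2 = 4.
Octahedral (high-spin): t₂g³ eg¹, CFSE = 3(−0.4) + 1(+0.6) = -0.6Δ_oct = -0.6 × 126 = -76 kJ/mol.
In a tetrahedral site the filling is e² t₂²: CFSE(tet) = -0.4Δₜ = -0.4 × (4/9)(126) = -22 kJ/mol.
Subtracting, OSPE = -76 − (-22) = -54 kJ/mol.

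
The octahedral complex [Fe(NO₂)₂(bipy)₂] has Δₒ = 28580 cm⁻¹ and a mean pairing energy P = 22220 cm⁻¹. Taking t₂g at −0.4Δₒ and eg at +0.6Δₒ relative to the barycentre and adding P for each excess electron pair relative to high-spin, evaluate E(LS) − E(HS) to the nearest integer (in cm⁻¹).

-12720

Ligand charges: 2×(-1) from NO₂⁻ and 2×(+0) from bipy sum to -2; with overall charge +0, Fe is +2.
Fe is in group 8, so Fe²⁺ is d⁶ (8 − 2 = 6).
High-spin d⁶ fills as t₂g⁴ eg² with CFSE 4(−0.4) + 2(+0.6) = -0.4Δₒ = -11432 cm⁻¹.
Low-spin: t₂g⁶ eg⁰, orbital CFSE = -2.4Δₒ = -68592 cm⁻¹; plus 2 excess pairs × P = +44440 cm⁻¹; total -24152 cm⁻¹.
The difference is -24152 − (-11432) = -12720 cm⁻¹, so low-spin lies lower.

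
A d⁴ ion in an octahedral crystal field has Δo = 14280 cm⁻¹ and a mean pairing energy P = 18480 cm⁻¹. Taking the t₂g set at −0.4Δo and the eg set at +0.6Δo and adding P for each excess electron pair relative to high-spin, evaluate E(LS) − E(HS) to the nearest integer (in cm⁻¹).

In the high-spin limit (t₂g³ eg¹) the orbital term is -0.6Δo = -8568 cm⁻¹, with no excess pairing.
Low-spin t₂g⁴ eg⁰ gives -1.6Δo = -22848 cm⁻¹, but forming 1 extra pair costs 1P = 18480 cm⁻¹, so E(LS) = -22848 + 18480 = -4368 cm⁻¹.
E(LS) − E(HS) = -4368 − (-8568) = 4200 cm⁻¹.

4200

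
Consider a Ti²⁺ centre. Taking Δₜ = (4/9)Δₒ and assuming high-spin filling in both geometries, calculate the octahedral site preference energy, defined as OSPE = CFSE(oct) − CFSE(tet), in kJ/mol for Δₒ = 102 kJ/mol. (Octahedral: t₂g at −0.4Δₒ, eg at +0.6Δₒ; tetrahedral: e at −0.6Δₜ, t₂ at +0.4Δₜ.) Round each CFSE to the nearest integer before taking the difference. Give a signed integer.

Ti is in group 4, so Ti²⁺ is d² (4 − 2 = 2).
In an octahedral site d² (HS) is t2g^2 e_g^0, giving CFSE(oct) = -0.8Δₒ = -82 kJ/mol.
Tetrahedral: e^2 t2^0, CFSE = 2(−0.6) + 0(+0.4) = -1.2Δₜ = -1.2 × (4/9) × 102 = -54 kJ/mol.
Subtracting, OSPE = -82 − (-54) = -28 kJ/mol.

-28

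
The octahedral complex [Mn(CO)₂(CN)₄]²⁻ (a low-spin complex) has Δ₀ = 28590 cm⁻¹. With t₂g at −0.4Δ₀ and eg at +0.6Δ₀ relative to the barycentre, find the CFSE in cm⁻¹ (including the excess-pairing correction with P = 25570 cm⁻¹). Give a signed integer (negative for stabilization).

-6040

Ligand charges: 2×(+0) from CO and 4×(-1) from CN⁻ sum to -4; with overall charge -2, Mn is +2.
Mn is in group 7, so Mn²⁺ is d⁵ (7 − 2 = 5).
Electron filling gives t₂g⁵ eg⁰.
CFSE(orbital) = 5×(-0.4Δ₀) + 0×(0.6Δ₀) = -2.0Δ₀; with Δ₀ = 28590 cm⁻¹ that is -57180 cm⁻¹.
Relative to high-spin t₂g³ eg² (0 paired), the low-spin configuration has 2 additional pairs, contributing +2 × 25570 = +51140 cm⁻¹.
Overall CFSE = -57180 + 51140 = -6040 cm⁻¹.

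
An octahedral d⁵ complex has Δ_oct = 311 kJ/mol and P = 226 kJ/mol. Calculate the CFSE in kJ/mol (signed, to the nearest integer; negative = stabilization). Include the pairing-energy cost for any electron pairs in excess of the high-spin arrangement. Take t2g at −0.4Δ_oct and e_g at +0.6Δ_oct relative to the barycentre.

Since Δ_oct = 311 kJ/mol > P = 226 kJ/mol, the complex adopts the low-spin configuration.
Filling d⁵ accordingly: t2g^5 e_g^0.
Orbital CFSE = -2.0Δ_oct = -2.0 × 311 = -622 kJ/mol.
Excess pairs vs high-spin: 2 − 0 = 2; pairing cost = +452 kJ/mol.
Net CFSE = -622 + 452 = -170 kJ/mol.

-170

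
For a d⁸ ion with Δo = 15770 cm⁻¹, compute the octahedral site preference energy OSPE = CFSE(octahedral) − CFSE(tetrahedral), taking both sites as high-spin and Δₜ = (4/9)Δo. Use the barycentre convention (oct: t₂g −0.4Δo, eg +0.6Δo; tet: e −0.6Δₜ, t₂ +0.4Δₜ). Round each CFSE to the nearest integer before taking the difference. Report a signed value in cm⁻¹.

Octahedral (high-spin): t2g^6 e_g^2, CFSE = 6(−0.4) + 2(+0.6) = -1.2Δo = -1.2 × 15770 = -18924 cm⁻¹.
In a tetrahedral site the filling is e^4 t2^4: CFSE(tet) = -0.8Δₜ = -0.8 × (4/9)(15770) = -5607 cm⁻¹.
OSPE = CFSE(oct) − CFSE(tet) = -18924 − (-5607) = -13317 cm⁻¹.

-13317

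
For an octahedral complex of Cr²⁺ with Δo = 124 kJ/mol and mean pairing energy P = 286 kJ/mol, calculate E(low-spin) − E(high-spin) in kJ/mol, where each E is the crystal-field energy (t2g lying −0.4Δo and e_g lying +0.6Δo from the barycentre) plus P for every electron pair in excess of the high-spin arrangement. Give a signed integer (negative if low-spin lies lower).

162

Cr sits in group 6; removing 2 electrons leaves Cr²⁺ with 6 − 2 = 4 d electrons.
In the high-spin limit (t2g^3 e_g^1) the orbital term is -0.6Δo = -74 kJ/mol, with no excess pairing.
Low-spin: t2g^4 e_g^0, orbital CFSE = -1.6Δo = -198 kJ/mol; plus 1 excess pair × P = +286 kJ/mol; total 88 kJ/mol.
Thus E(LS) − E(HS) = 162 kJ/mol.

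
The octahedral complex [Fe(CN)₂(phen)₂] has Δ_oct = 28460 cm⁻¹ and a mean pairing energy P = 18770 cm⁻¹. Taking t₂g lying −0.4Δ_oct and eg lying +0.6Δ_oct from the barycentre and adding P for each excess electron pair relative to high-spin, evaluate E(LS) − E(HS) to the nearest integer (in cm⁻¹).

-19380

Ligand charges: 2×(-1) from CN⁻ and 2×(+0) from phen sum to -2; with overall charge +0, Fe is +2.
Fe²⁺: group 8, so d-count = 8 − 2 = 6.
High-spin: t₂g⁴ eg², CFSE = -0.4Δ_oct = -11384 cm⁻¹.
Low-spin t₂g⁶ eg⁰ gives -2.4Δ_oct = -68304 cm⁻¹, but forming 2 extra pairs costs 2P = 37540 cm⁻¹, so E(LS) = -68304 + 37540 = -30764 cm⁻¹.
E(LS) − E(HS) = -30764 − (-11384) = -19380 cm⁻¹.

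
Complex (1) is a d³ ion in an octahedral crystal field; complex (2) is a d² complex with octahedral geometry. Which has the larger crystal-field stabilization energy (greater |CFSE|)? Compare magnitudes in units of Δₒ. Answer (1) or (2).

(1)

(1): t₂g³ eg⁰, CFSE = -1.2Δₒ.
(2): t₂g² eg⁰, CFSE = -0.8Δₒ.
So (1) has the larger |CFSE|.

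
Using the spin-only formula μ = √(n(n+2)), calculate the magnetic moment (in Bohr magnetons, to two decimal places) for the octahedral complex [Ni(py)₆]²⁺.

2.83 Bohr magnetons

py is neutral, so the +2 overall charge sits on Ni: oxidation state +2.
Ni sits in group 10; removing 2 electrons leaves Ni²⁺ with 10 − 2 = 8 d electrons.
Configuration: t₂g⁶ eg² → 2 unpaired electrons.
μ(spin-only) = √[2(2+2)] = √8 ≈ 2.83 Bohr magnetons.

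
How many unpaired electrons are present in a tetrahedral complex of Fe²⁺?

Group 8 minus oxidation state +2 gives a d⁶ configuration for Fe²⁺.
Tetrahedral fields are weak (Δₜ ≈ 4/9 Δₒ), so electrons fill high-spin.
Configuration: e³ t₂³, giving 4 unpaired electrons.

4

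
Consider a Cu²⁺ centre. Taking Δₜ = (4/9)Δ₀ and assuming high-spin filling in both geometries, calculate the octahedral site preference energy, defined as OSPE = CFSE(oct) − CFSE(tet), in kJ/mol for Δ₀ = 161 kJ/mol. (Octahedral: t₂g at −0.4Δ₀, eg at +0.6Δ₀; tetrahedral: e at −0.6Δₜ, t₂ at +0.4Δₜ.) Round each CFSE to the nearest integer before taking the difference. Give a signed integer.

-68

Cu sits in group 11; removing 2 electrons leaves Cu²⁺ with 11 − 2 = 9 d electrons.
Octahedral high-spin t2g^6 e_g^3: CFSE = -0.6 × 161 = -97 kJ/mol.
Tetrahedral: e^4 t2^5, CFSE = 4(−0.6) + 5(+0.4) = -0.4Δₜ = -0.4 × (4/9) × 161 = -29 kJ/mol.
OSPE = CFSE(oct) − CFSE(tet) = -97 − (-29) = -68 kJ/mol.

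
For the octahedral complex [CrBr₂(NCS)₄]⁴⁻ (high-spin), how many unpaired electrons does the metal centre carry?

Ligand charges: 2×(-1) from Br⁻ and 4×(-1) from NCS⁻ sum to -6; with overall charge -4, Cr is +2.
Cr sits in group 6; removing 2 electrons leaves Cr²⁺ with 6 − 2 = 4 d electrons.
Configuration: t₂g³ eg¹, giving 4 unpaired electrons.

4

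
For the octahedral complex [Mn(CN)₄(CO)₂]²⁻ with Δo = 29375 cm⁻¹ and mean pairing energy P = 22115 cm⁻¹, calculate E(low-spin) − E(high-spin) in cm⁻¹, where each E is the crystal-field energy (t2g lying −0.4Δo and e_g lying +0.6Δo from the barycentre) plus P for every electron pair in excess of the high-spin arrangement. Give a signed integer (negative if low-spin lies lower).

Ligand charges: 4×(-1) from CN⁻ and 2×(+0) from CO sum to -4; with overall charge -2, Mn is +2.
Mn²⁺: group 7, so d-count = 7 − 2 = 5.
High-spin: t2g^3 e_g^2, CFSE = 0.0Δo = 0 cm⁻¹.
For low-spin the configuration is t2g^5 e_g^0: orbital energy -2.0 × 29375 = -58750 cm⁻¹, and 2 additional pairs relative to high-spin add 44230 cm⁻¹, giving -14520 cm⁻¹.
The difference is -14520 − (0) = -14520 cm⁻¹, so low-spin lies lower.

-14520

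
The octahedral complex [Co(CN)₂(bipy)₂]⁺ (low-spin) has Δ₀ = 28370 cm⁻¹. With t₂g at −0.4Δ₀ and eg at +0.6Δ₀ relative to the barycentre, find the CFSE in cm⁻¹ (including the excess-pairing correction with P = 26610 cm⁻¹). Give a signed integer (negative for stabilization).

Ligand charges: 2×(-1) from CN⁻ and 2×(+0) from bipy sum to -2; with overall charge +1, Co is +3.
Co is in group 9, so Co³⁺ is d⁶ (9 − 3 = 6).
The d⁶ electrons fill as t₂g⁶ eg⁰.
Orbital CFSE = 6(-0.4) + 0(0.6) = -2.4Δ₀ = -2.4 × 28370 = -68088 cm⁻¹.
High-spin d⁶ would be t₂g⁴ eg² with 1 pair; low-spin has 3, so 2 excess pairs cost +2P = +53220 cm⁻¹.
Net CFSE = -68088 + 53220 = -14868 cm⁻¹.

-14868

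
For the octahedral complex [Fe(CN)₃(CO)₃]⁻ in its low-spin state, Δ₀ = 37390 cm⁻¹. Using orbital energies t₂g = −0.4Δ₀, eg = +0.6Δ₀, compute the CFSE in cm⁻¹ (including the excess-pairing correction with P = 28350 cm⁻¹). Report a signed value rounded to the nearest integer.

Ligand charges: 3×(-1) from CN⁻ and 3×(+0) from CO sum to -3; with overall charge -1, Fe is +2.
Fe sits in group 8; removing 2 electrons leaves Fe²⁺ with 8 − 2 = 6 d electrons.
The d⁶ electrons fill as t₂g⁶ eg⁰.
CFSE(orbital) = 6×(-0.4Δ₀) + 0×(0.6Δ₀) = -2.4Δ₀; with Δ₀ = 37390 cm⁻¹ that is -89736 cm⁻¹.
Relative to high-spin t₂g⁴ eg² (1 paired), the low-spin configuration has 2 additional pairs, contributing +2 × 28350 = +56700 cm⁻¹.
Net CFSE = -89736 + 56700 = -33036 cm⁻¹.

-33036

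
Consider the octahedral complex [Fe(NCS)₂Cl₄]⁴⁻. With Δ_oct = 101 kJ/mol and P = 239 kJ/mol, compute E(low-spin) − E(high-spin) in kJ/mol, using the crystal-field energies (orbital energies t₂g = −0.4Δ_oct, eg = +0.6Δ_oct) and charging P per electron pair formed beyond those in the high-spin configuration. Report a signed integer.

Ligand charges: 2×(-1) from NCS⁻ and 4×(-1) from Cl⁻ sum to -6; with overall charge -4, Fe is +2.
Fe²⁺: group 8, so d-count = 8 − 2 = 6.
High-spin: t₂g⁴ eg², CFSE = -0.4Δ_oct = -40 kJ/mol.
Low-spin: t₂g⁶ eg⁰, orbital CFSE = -2.4Δ_oct = -242 kJ/mol; plus 2 excess pairs × P = +478 kJ/mol; total 236 kJ/mol.
Thus E(LS) − E(HS) = 276 kJ/mol.

276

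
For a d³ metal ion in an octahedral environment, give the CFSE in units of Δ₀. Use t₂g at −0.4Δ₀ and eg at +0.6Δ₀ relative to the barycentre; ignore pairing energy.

-1.2 Δ₀

For octahedral d³ the high- and low-spin configurations coincide.
Configuration: t₂g³ eg⁰.
CFSE = 3(-0.4Δ₀) + 0(0.6Δ₀) = -1.2Δ₀ + 0.0Δ₀ = -1.2Δ₀.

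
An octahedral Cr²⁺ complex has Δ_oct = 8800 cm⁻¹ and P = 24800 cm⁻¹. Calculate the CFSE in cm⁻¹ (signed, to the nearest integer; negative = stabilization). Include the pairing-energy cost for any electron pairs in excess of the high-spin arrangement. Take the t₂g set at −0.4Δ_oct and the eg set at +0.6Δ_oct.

-5280

Cr sits in group 6; removing 2 electrons leaves Cr²⁺ with 6 − 2 = 4 d electrons.
With Δ_oct < P the complex is high-spin.
Filling d⁴ accordingly: t₂g³ eg¹.
Orbital CFSE = -0.6Δ_oct = -0.6 × 8800 = -5280 cm⁻¹.
High-spin has no excess pairs, so no pairing correction applies.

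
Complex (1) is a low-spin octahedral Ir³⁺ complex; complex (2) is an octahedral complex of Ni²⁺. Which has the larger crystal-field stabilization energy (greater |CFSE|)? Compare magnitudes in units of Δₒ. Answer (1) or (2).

(1): Ir³⁺: group 9, so d-count = 9 − 3 = 6; t₂g⁶ eg⁰, CFSE = -2.4Δₒ.
(2): Group 10 minus oxidation state +2 gives a d⁸ configuration for Ni²⁺; t₂g⁶ eg², CFSE = -1.2Δₒ.
So (1) has the larger |CFSE|.

(1)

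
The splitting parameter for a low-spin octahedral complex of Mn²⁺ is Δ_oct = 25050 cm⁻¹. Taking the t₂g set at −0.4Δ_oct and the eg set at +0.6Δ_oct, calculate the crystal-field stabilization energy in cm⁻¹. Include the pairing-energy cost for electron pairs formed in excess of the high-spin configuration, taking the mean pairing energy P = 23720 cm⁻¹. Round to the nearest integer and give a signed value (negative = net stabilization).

-2660

Mn is in group 7, so Mn²⁺ is d⁵ (7 − 2 = 5).
Electron filling gives t₂g⁵ eg⁰.
The orbital stabilization is -2.0Δ_oct = -2.0 × 25050 = -50100 cm⁻¹.
Relative to high-spin t₂g³ eg² (0 paired), the low-spin configuration has 2 additional pairs, contributing +2 × 23720 = +47440 cm⁻¹.
Combining: -50100 + 47440 = -2660 cm⁻¹.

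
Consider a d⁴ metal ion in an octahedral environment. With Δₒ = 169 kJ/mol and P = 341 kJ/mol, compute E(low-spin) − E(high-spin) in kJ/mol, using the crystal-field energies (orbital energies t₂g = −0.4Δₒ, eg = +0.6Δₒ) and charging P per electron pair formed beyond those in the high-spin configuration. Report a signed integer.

172

In the high-spin limit (t₂g³ eg¹) the orbital term is -0.6Δₒ = -101 kJ/mol, with no excess pairing.
Low-spin t₂g⁴ eg⁰ gives -1.6Δₒ = -270 kJ/mol, but forming 1 extra pair costs 1P = 341 kJ/mol, so E(LS) = -270 + 341 = 71 kJ/mol.
E(LS) − E(HS) = 71 − (-101) = 172 kJ/mol.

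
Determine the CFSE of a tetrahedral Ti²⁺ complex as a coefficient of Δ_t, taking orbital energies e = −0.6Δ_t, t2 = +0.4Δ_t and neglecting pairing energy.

-1.2 Δ_t

Ti is in group 4, so Ti²⁺ is d² (4 − 2 = 2).
Tetrahedral fields are weak (Δₜ ≈ 4/9 Δₒ), so electrons fill high-spin.
Configuration: e^2 t2^0.
CFSE = 2(-0.6Δ_t) + 0(0.4Δ_t) = -1.2Δ_t + 0.0Δ_t = -1.2Δ_t.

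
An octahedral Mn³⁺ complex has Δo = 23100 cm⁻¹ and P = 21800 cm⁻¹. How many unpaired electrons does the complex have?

Mn is in group 7, so Mn³⁺ is d⁴ (7 − 3 = 4).
Since Δo = 23100 cm⁻¹ > P = 21800 cm⁻¹, the complex adopts the low-spin configuration.
Configuration: t₂g⁴ eg⁰.
Unpaired electrons: 2.

2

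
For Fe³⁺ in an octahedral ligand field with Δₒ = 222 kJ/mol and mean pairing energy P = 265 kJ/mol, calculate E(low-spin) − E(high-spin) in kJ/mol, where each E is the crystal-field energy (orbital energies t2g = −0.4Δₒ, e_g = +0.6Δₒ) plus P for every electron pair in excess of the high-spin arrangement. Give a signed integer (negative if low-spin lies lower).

Fe³⁺: group 8, so d-count = 8 − 3 = 5.
High-spin: t2g^3 e_g^2, CFSE = 0.0Δₒ = 0 kJ/mol.
Low-spin: t2g^5 e_g^0, orbital CFSE = -2.0Δₒ = -444 kJ/mol; plus 2 excess pairs × P = +530 kJ/mol; total 86 kJ/mol.
E(LS) − E(HS) = 86 − (0) = 86 kJ/mol.

86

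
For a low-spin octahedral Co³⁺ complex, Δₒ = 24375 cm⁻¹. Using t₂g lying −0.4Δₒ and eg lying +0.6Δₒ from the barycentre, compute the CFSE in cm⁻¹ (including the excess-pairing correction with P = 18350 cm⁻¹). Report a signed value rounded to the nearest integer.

-21800

Co sits in group 9; removing 3 electrons leaves Co³⁺ with 9 − 3 = 6 d electrons.
Configuration: t₂g⁶ eg⁰.
Orbital CFSE = 6(-0.4) + 0(0.6) = -2.4Δₒ = -2.4 × 24375 = -58500 cm⁻¹.
High-spin d⁶ would be t₂g⁴ eg² with 1 pair; low-spin has 3, so 2 excess pairs cost +2P = +36700 cm⁻¹.
Combining: -58500 + 36700 = -21800 cm⁻¹.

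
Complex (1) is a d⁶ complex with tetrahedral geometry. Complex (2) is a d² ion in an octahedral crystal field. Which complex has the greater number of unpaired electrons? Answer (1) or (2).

(1): Tetrahedral splitting is small, so the complex is high-spin; e^3 t2^3 → 4 unpaired.
(2): For octahedral d² the high- and low-spin configurations coincide; t2g^2 e_g^0 → 2 unpaired.
So (1) has more unpaired electrons.

(1)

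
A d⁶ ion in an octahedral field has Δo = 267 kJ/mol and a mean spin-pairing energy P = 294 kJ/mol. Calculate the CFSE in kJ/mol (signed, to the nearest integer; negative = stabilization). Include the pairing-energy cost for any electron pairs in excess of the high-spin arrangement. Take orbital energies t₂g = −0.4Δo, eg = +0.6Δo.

-107

With Δo < P the complex is high-spin.
Configuration: t₂g⁴ eg².
Orbital CFSE = -0.4Δo = -0.4 × 267 = -107 kJ/mol.
High-spin has no excess pairs, so no pairing correction applies.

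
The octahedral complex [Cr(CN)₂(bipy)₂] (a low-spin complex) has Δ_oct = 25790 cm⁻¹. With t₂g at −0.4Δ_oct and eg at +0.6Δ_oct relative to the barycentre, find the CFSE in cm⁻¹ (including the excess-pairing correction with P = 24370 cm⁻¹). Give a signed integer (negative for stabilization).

Ligand charges: 2×(-1) from CN⁻ and 2×(+0) from bipy sum to -2; with overall charge +0, Cr is +2.
Group 6 minus oxidation state +2 gives a d⁴ configuration for Cr²⁺.
Electron filling gives t₂g⁴ eg⁰.
Orbital CFSE = 4(-0.4) + 0(0.6) = -1.6Δ_oct = -1.6 × 25790 = -41264 cm⁻¹.
Pairing penalty: 1 pair vs 0 in the high-spin reference → 1 extra × P = 24370 cm⁻¹.
Combining: -41264 + 24370 = -16894 cm⁻¹.

-16894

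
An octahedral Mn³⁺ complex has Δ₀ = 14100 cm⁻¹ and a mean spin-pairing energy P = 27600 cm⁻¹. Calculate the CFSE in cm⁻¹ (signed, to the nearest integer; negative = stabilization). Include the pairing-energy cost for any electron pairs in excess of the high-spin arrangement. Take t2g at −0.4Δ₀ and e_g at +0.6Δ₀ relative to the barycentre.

Mn³⁺: group 7, so d-count = 7 − 3 = 4.
Δ₀ < P, so pairing is avoided: the ground state is high-spin.
Filling d⁴ accordingly: t2g^3 e_g^1.
Orbital CFSE = -0.6Δ₀ = -0.6 × 14100 = -8460 cm⁻¹.
High-spin has no excess pairs, so no pairing correction applies.

-8460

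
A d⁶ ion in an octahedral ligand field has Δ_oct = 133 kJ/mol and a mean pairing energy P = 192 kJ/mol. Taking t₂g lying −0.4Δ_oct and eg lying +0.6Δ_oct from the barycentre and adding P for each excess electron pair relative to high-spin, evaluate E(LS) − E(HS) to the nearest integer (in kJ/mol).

High-spin d⁶ fills as t₂g⁴ eg² with CFSE 4(−0.4) + 2(+0.6) = -0.4Δ_oct = -53 kJ/mol.
For low-spin the configuration is t₂g⁶ eg⁰: orbital energy -2.4 × 133 = -319 kJ/mol, and 2 additional pairs relative to high-spin add 384 kJ/mol, giving 65 kJ/mol.
E(LS) − E(HS) = 65 − (-53) = 118 kJ/mol.

118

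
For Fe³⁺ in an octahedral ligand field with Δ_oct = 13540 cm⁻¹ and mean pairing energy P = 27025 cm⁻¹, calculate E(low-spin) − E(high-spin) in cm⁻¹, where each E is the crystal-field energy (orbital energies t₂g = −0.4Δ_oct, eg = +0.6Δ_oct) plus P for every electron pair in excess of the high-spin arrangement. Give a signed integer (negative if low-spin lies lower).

26970

Fe is in group 8, so Fe³⁺ is d⁵ (8 − 3 = 5).
In the high-spin limit (t₂g³ eg²) the orbital term is 0.0Δ_oct = 0 cm⁻¹, with no excess pairing.
Low-spin: t₂g⁵ eg⁰, orbital CFSE = -2.0Δ_oct = -27080 cm⁻¹; plus 2 excess pairs × P = +54050 cm⁻¹; total 26970 cm⁻¹.
Thus E(LS) − E(HS) = 26970 cm⁻¹.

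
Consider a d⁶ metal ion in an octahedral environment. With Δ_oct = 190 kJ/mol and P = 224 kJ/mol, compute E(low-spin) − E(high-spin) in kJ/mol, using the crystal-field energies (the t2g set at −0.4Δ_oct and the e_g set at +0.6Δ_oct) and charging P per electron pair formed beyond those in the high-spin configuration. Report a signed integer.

68

High-spin: t2g^4 e_g^2, CFSE = -0.4Δ_oct = -76 kJ/mol.
For low-spin the configuration is t2g^6 e_g^0: orbital energy -2.4 × 190 = -456 kJ/mol, and 2 additional pairs relative to high-spin add 448 kJ/mol, giving -8 kJ/mol.
Thus E(LS) − E(HS) = 68 kJ/mol.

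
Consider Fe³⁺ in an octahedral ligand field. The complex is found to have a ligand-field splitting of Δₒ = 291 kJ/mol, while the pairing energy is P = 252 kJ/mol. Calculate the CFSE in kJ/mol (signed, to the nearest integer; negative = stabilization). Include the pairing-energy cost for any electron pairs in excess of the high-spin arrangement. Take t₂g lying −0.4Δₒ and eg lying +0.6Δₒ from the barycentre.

-78

Group 8 minus oxidation state +3 gives a d⁵ configuration for Fe³⁺.
With Δₒ > P the complex is low-spin.
That gives t₂g⁵ eg⁰.
Orbital CFSE = -2.0Δₒ = -2.0 × 291 = -582 kJ/mol.
Excess pairs vs high-spin: 2 − 0 = 2; pairing cost = +504 kJ/mol.
Net CFSE = -582 + 504 = -78 kJ/mol.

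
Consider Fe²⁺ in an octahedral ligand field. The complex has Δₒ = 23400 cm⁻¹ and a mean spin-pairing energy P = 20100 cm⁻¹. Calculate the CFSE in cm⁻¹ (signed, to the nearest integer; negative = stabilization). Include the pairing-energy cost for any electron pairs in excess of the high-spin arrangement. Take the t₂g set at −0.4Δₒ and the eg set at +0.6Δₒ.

-15960

Group 8 minus oxidation state +2 gives a d⁶ configuration for Fe²⁺.
With Δₒ > P the complex is low-spin.
Filling d⁶ accordingly: t₂g⁶ eg⁰.
Orbital CFSE = -2.4Δₒ = -2.4 × 23400 = -56160 cm⁻¹.
Excess pairs vs high-spin: 3 − 1 = 2; pairing cost = +40200 cm⁻¹.
Net CFSE = -56160 + 40200 = -15960 cm⁻¹.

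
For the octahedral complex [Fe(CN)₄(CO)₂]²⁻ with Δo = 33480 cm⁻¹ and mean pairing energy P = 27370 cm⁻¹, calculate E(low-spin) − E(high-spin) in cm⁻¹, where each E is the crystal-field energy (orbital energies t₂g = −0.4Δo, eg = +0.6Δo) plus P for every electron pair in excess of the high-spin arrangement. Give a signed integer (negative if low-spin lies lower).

-12220

Ligand charges: 4×(-1) from CN⁻ and 2×(+0) from CO sum to -4; with overall charge -2, Fe is +2.
Fe sits in group 8; removing 2 electrons leaves Fe²⁺ with 8 − 2 = 6 d electrons.
High-spin d⁶ fills as t₂g⁴ eg² with CFSE 4(−0.4) + 2(+0.6) = -0.4Δo = -13392 cm⁻¹.
Low-spin: t₂g⁶ eg⁰, orbital CFSE = -2.4Δo = -80352 cm⁻¹; plus 2 excess pairs × P = +54740 cm⁻¹; total -25612 cm⁻¹.
The difference is -25612 − (-13392) = -12220 cm⁻¹, so low-spin lies lower.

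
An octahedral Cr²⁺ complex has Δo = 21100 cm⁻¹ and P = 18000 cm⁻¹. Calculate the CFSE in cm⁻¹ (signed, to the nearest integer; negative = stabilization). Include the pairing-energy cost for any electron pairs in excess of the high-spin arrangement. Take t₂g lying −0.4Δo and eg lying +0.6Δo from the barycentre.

Cr is in group 6, so Cr²⁺ is d⁴ (6 − 2 = 4).
Δo > P, so pairing is preferred: the ground state is low-spin.
That gives t₂g⁴ eg⁰.
Orbital CFSE = -1.6Δo = -1.6 × 21100 = -33760 cm⁻¹.
Excess pairs vs high-spin: 1 − 0 = 1; pairing cost = +18000 cm⁻¹.
Net CFSE = -33760 + 18000 = -15760 cm⁻¹.

-15760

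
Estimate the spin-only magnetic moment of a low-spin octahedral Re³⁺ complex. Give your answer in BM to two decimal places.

2.83 BM

Re sits in group 7; removing 3 electrons leaves Re³⁺ with 7 − 3 = 4 d electrons.
Configuration: t2g^4 e_g^0 → 2 unpaired electrons.
μ(spin-only) = √[2(2+2)] = √8 ≈ 2.83 BM.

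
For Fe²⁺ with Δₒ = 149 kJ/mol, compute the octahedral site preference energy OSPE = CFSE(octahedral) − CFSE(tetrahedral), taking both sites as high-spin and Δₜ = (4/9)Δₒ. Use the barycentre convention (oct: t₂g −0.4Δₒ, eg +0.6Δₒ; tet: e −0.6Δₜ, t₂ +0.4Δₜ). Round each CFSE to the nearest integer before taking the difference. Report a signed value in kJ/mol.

Fe is in group 8, so Fe²⁺ is d⁶ (8 − 2 = 6).
Octahedral high-spin t₂g⁴ eg²: CFSE = -0.4 × 149 = -60 kJ/mol.
Tetrahedral e³ t₂³ gives -0.6Δₜ = -0.6 × (4/9) × 149 = -40 kJ/mol.
Subtracting, OSPE = -60 − (-40) = -20 kJ/mol.

-20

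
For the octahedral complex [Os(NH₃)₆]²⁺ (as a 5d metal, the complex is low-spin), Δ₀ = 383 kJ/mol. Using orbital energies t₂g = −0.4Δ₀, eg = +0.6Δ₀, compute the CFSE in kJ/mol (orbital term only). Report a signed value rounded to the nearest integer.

NH₃ is neutral, so the +2 overall charge sits on Os: oxidation state +2.
Os is in group 8, so Os²⁺ is d⁶ (8 − 2 = 6).
Configuration: t₂g⁶ eg⁰.
Orbital CFSE = 6(-0.4) + 0(0.6) = -2.4Δ₀ = -2.4 × 383 = -919 kJ/mol.

-919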